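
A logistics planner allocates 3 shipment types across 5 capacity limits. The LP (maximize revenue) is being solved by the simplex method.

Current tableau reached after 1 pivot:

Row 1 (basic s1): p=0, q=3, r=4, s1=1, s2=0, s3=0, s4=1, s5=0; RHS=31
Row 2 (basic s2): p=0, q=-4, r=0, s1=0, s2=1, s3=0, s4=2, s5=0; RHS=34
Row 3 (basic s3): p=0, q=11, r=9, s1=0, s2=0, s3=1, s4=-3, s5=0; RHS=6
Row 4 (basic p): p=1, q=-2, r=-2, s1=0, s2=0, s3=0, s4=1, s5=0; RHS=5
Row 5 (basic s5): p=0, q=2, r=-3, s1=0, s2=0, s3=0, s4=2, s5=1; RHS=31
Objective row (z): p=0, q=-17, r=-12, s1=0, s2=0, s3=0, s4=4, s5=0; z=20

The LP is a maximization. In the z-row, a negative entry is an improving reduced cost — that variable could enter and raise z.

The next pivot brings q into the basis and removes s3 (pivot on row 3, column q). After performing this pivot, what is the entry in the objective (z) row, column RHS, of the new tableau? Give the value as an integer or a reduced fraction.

Pivot element is row 3, column q: 11.
Normalize row 3: new (row 3, RHS) = 6/11 = 6/11.
z-row ← z-row − (-17)·(new row 3): 20 − (-17)·(6/11) = 322/11.

322/11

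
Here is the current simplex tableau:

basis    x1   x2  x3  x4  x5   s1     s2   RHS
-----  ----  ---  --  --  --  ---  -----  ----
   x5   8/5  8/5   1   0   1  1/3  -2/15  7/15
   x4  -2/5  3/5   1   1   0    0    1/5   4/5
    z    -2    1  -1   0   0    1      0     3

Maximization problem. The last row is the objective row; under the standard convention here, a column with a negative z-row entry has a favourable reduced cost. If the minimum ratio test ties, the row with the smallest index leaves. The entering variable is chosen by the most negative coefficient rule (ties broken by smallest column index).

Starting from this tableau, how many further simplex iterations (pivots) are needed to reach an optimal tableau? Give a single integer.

pivot: x1 in, x5 out → z = 43/12
pivot: s2 in, x4 out → z = 9/2
No improving column remains; optimal.

2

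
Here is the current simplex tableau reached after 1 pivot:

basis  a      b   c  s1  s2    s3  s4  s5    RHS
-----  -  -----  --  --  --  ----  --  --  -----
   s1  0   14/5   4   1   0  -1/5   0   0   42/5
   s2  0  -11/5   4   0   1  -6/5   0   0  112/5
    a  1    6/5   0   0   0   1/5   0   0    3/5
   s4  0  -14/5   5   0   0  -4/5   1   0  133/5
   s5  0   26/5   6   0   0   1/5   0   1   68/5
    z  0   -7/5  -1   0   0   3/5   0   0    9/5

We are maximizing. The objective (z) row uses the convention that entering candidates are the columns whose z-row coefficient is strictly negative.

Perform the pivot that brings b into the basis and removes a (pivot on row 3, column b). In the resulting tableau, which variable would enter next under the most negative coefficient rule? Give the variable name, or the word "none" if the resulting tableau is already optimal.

c

Pivot element 6/5. New z-row = old z-row − (-7/5)·(row 3/(6/5)).
Updated z-row coefficients: a: 7/6, b: 0, c: -1, s1: 0, s2: 0, s3: 5/6, s4: 0, s5: 0.
The most negative is -1 in column c, so c would enter next.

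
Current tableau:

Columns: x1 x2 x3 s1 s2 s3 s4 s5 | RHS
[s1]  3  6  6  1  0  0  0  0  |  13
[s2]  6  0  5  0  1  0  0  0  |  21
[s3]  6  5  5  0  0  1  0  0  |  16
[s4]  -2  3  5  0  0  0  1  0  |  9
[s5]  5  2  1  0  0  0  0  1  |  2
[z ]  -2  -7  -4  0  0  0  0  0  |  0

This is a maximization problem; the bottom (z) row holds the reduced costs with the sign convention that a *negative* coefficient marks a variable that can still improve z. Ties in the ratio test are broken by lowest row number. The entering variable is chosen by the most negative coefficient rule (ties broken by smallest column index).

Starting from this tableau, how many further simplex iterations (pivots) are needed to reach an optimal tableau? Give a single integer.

2

pivot: x2 in, s5 out → z = 7
pivot: x3 in, s4 out → z = 55/7
No improving column remains; optimal.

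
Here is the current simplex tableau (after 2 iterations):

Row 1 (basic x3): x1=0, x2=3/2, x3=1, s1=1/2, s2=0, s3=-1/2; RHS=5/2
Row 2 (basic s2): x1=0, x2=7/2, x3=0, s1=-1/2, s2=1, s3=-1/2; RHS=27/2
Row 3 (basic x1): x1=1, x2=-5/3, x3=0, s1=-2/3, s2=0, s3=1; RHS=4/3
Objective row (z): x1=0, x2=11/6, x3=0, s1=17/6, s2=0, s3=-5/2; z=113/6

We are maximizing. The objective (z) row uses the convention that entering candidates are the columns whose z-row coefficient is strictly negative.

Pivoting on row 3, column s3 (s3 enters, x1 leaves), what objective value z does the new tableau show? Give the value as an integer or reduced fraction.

Minimum ratio for s3: (4/3)/1 = 4/3.
z changes by −(z-row coeff of s3)·ratio = −(-5/2)·(4/3) = 10/3.
New z = 113/6 + (10/3) = 133/6.

133/6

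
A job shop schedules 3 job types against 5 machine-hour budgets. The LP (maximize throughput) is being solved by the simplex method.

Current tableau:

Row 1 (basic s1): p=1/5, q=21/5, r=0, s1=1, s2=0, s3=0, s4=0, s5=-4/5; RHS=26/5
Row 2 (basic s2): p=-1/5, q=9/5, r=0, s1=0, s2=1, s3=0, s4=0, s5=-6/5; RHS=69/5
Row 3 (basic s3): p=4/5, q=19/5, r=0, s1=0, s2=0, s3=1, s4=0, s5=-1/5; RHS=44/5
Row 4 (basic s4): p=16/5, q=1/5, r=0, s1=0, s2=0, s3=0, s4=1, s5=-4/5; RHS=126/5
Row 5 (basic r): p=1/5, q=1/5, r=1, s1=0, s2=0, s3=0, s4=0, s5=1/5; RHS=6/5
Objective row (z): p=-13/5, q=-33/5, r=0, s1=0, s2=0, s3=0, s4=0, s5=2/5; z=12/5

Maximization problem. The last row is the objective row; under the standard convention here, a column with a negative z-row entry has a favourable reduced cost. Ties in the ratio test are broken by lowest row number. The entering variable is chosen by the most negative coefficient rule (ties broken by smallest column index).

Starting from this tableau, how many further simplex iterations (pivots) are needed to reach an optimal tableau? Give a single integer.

pivot: q in, s1 out → z = 74/7
pivot: p in, r out → z = 22
No improving column remains; optimal.

2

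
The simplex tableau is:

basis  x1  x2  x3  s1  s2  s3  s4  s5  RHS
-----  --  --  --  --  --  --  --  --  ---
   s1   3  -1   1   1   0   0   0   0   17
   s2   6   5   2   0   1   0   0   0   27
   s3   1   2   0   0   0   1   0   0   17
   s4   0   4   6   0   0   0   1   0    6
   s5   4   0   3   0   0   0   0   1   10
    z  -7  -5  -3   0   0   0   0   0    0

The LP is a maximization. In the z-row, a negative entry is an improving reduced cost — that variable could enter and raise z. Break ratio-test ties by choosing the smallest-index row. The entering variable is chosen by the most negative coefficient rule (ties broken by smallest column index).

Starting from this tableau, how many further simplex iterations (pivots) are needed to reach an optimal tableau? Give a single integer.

2

pivot: x1 in, s5 out → z = 35/2
pivot: x2 in, s4 out → z = 25
No improving column remains; optimal.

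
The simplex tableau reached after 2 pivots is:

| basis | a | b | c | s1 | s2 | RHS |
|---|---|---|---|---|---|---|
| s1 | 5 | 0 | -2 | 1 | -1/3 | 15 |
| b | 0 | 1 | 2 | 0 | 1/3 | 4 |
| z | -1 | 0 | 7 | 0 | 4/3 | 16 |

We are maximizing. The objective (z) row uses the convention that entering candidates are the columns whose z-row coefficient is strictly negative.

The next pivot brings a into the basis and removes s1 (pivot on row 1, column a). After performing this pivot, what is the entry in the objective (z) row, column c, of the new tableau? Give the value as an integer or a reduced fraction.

33/5

Pivot element is row 1, column a: 5.
Normalize row 1: new (row 1, c) = (-2)/5 = -2/5.
z-row ← z-row − (-1)·(new row 1): 7 − (-1)·(-2/5) = 33/5.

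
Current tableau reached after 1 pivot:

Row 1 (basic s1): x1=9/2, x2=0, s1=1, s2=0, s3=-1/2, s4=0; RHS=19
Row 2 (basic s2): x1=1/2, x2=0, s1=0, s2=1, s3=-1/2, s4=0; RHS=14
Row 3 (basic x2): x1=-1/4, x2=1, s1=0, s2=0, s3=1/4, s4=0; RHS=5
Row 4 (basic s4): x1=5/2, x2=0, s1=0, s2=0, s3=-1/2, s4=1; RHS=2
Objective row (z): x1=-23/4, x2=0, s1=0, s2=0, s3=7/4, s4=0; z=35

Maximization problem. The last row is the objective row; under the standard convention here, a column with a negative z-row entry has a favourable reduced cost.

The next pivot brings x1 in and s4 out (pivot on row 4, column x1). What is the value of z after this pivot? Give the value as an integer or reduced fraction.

198/5

Minimum ratio for x1: 2/(5/2) = 4/5.
z changes by −(z-row coeff of x1)·ratio = −(-23/4)·(4/5) = 23/5.
New z = 35 + (23/5) = 198/5.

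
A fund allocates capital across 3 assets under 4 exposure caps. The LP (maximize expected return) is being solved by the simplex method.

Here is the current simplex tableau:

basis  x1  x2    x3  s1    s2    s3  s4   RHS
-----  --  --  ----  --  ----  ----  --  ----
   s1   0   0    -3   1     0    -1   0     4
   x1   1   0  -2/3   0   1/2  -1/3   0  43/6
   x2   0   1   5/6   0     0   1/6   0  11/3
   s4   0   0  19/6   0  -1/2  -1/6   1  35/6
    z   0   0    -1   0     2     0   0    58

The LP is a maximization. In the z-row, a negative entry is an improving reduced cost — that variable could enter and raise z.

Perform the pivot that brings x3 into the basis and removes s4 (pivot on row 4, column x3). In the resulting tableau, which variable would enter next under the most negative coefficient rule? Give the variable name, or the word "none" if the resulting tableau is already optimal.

s3

Pivot element 19/6. New z-row = old z-row − (-1)·(row 4/(19/6)).
Updated z-row coefficients: x1: 0, x2: 0, x3: 0, s1: 0, s2: 35/19, s3: -1/19, s4: 6/19.
The most negative is -1/19 in column s3, so s3 would enter next.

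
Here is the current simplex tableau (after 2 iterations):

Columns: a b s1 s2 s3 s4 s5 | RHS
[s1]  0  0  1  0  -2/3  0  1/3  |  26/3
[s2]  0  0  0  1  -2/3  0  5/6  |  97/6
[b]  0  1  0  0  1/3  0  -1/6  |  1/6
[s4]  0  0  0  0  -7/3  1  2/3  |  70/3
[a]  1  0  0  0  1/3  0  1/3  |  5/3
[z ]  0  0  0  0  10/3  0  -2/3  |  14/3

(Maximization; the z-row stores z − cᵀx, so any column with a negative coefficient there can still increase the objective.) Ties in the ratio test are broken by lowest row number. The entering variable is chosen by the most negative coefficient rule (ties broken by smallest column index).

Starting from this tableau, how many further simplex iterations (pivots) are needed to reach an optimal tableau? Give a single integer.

1

pivot: s5 in, a out → z = 8
No improving column remains; optimal.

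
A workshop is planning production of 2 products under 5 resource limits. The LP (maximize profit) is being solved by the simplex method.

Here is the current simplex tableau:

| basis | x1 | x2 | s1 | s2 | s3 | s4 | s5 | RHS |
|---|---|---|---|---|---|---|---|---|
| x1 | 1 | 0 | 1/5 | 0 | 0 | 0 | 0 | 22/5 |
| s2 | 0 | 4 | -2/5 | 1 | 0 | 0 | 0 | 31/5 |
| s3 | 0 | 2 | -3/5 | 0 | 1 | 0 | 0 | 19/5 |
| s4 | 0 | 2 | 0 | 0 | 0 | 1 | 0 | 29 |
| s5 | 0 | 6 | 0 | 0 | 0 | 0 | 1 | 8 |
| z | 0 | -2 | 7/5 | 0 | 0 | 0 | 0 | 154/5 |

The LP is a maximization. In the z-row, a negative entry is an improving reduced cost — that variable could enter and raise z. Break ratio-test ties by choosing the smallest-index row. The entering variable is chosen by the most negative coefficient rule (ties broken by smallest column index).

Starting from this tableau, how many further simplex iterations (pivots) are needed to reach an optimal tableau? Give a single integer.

1

pivot: x2 in, s5 out → z = 502/15
No improving column remains; optimal.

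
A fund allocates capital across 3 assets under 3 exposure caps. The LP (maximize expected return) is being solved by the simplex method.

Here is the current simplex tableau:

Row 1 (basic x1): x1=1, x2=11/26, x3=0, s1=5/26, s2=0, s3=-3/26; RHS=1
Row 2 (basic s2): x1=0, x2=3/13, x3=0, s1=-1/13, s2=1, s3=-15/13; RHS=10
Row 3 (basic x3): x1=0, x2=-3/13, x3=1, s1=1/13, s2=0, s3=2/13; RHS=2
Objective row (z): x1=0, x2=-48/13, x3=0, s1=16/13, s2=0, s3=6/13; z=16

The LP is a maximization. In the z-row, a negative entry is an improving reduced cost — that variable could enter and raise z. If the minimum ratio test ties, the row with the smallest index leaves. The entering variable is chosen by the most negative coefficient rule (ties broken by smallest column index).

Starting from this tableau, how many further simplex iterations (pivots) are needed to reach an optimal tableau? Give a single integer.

pivot: x2 in, x1 out → z = 272/11
pivot: s3 in, x3 out → z = 40
No improving column remains; optimal.

2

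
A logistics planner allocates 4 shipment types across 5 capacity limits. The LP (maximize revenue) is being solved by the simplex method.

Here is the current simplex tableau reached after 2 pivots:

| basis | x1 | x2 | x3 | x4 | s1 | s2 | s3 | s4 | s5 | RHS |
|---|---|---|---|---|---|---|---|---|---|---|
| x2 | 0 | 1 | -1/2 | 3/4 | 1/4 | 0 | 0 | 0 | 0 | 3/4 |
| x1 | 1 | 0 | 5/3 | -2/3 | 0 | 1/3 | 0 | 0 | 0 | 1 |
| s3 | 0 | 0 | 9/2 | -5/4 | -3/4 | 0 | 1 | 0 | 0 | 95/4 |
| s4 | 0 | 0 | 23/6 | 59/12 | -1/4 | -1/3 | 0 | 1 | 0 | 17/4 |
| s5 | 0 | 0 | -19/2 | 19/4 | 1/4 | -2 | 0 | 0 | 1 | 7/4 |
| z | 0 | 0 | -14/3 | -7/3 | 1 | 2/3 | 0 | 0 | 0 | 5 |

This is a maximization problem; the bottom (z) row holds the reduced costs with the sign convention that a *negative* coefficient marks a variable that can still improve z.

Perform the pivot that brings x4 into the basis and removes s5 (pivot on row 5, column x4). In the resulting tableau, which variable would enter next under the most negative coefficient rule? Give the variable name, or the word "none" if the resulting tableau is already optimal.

Pivot element 19/4. New z-row = old z-row − (-7/3)·(row 5/(19/4)).
Updated z-row coefficients: x1: 0, x2: 0, x3: -28/3, x4: 0, s1: 64/57, s2: -6/19, s3: 0, s4: 0, s5: 28/57.
The most negative is -28/3 in column x3, so x3 would enter next.

x3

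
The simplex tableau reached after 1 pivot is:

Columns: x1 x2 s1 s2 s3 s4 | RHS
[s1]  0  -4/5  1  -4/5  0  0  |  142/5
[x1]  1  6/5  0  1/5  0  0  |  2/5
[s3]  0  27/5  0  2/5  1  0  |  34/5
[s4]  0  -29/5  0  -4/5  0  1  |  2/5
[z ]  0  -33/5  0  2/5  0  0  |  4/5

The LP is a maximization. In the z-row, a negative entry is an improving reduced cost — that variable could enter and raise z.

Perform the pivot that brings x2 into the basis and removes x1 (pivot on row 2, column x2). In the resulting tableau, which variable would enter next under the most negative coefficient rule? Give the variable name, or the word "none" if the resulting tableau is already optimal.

Pivot element 6/5. New z-row = old z-row − (-33/5)·(row 2/(6/5)).
Updated z-row coefficients: x1: 11/2, x2: 0, s1: 0, s2: 3/2, s3: 0, s4: 0.
No coefficient is strictly negative; the tableau after this pivot is optimal.

none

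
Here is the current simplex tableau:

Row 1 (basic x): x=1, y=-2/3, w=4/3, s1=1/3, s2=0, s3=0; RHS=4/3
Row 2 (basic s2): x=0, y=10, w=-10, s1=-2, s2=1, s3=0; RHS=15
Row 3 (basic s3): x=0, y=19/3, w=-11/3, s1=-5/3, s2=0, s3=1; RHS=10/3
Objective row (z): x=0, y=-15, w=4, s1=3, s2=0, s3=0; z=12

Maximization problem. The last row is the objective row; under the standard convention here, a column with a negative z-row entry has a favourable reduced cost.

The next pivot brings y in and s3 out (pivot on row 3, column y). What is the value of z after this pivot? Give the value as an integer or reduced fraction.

Minimum ratio for y: (10/3)/(19/3) = 10/19.
z changes by −(z-row coeff of y)·ratio = −(-15)·(10/19) = 150/19.
New z = 12 + (150/19) = 378/19.

378/19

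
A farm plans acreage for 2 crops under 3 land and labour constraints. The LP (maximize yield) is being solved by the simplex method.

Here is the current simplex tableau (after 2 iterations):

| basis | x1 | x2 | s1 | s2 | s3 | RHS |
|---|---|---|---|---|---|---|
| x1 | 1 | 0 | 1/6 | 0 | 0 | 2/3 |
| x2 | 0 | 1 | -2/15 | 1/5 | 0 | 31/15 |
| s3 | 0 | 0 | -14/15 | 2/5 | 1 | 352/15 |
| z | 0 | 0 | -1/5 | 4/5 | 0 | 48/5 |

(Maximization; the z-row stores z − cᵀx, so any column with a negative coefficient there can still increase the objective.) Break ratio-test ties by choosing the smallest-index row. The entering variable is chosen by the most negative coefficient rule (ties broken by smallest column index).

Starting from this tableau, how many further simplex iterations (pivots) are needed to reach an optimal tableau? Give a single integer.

pivot: s1 in, x1 out → z = 52/5
No improving column remains; optimal.

1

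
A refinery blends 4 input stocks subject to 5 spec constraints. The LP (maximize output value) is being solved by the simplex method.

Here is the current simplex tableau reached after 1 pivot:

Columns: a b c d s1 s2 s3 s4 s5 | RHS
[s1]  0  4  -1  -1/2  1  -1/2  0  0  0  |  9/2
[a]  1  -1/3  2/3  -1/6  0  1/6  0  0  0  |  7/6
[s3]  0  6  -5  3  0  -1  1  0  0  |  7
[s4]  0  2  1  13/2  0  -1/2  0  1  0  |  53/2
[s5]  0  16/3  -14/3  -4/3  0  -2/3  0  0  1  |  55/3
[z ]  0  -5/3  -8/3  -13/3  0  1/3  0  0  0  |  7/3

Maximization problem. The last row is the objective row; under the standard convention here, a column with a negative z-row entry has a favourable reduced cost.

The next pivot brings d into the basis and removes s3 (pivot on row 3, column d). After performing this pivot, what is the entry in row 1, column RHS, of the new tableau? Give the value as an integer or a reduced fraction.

17/3

Pivot element is row 3, column d: 3.
Normalize row 3: new (row 3, RHS) = 7/3 = 7/3.
row 1 ← row 1 − (-1/2)·(new row 3): 9/2 − (-1/2)·(7/3) = 17/3.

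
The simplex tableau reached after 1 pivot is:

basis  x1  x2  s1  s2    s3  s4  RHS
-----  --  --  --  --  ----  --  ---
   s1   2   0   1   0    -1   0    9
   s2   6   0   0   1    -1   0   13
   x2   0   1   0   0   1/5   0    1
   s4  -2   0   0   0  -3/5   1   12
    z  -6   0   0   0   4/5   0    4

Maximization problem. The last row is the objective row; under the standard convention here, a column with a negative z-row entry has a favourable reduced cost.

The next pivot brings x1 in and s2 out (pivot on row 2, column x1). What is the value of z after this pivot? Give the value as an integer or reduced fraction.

17

Minimum ratio for x1: 13/6 = 13/6.
z changes by −(z-row coeff of x1)·ratio = −(-6)·(13/6) = 13.
New z = 4 + 13 = 17.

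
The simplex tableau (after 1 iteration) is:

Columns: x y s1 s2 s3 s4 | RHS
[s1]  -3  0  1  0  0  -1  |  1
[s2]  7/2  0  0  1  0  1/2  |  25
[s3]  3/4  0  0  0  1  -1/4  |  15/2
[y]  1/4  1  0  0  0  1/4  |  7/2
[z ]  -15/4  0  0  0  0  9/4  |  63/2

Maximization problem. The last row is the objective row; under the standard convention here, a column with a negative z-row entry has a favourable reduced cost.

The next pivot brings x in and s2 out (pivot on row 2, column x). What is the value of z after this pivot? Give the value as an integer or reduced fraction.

Minimum ratio for x: 25/(7/2) = 50/7.
z changes by −(z-row coeff of x)·ratio = −(-15/4)·(50/7) = 375/14.
New z = 63/2 + (375/14) = 408/7.

408/7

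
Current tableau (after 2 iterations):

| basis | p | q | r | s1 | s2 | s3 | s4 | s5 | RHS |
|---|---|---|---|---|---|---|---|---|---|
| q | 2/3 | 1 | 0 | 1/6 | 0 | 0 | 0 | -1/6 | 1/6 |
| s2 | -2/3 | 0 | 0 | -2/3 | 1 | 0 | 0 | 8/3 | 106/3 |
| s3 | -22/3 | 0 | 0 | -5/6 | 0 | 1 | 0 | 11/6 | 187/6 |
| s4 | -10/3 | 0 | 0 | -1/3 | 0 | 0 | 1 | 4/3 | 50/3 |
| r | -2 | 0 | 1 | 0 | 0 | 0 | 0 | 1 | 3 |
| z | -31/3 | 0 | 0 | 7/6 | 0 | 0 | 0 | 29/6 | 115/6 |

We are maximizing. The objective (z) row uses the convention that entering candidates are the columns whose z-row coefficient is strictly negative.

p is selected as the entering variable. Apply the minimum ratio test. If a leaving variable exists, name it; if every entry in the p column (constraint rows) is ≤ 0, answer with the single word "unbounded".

Ratios: row 1 (q): (1/6)/(2/3) = 1/4; row 2 (s2): entry -2/3 ≤ 0, skip; row 3 (s3): entry -22/3 ≤ 0, skip; row 4 (s4): entry -10/3 ≤ 0, skip; row 5 (r): entry -2 ≤ 0, skip.
Minimum ratio is in the q row, so q leaves.

q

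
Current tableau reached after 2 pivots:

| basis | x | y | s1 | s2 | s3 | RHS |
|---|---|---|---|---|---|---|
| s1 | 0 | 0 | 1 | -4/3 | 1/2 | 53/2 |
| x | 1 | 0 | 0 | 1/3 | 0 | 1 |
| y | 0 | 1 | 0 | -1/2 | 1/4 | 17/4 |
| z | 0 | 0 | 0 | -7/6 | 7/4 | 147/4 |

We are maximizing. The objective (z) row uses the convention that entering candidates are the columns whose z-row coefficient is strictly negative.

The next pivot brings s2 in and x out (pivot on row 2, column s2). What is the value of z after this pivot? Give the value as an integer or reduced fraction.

161/4

Minimum ratio for s2: 1/(1/3) = 3.
z changes by −(z-row coeff of s2)·ratio = −(-7/6)·3 = 7/2.
New z = 147/4 + (7/2) = 161/4.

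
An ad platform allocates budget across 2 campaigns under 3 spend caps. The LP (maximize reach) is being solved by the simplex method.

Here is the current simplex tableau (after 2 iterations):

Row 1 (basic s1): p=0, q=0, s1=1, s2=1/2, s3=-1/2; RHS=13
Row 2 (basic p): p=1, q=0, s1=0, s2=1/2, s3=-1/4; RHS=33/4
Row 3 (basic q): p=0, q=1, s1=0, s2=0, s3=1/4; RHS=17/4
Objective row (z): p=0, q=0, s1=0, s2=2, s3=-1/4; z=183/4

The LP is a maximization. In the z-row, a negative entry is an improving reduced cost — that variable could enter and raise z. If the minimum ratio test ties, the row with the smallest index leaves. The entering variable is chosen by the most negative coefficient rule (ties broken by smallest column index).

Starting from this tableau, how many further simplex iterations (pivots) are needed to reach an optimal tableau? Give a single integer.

1

pivot: s3 in, q out → z = 50
No improving column remains; optimal.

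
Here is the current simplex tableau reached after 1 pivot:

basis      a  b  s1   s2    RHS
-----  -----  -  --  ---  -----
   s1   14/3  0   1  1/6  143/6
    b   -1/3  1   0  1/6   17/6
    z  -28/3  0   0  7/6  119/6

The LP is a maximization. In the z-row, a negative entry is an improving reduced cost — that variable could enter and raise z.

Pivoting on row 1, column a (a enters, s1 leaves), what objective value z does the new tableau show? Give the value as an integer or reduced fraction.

135/2

Minimum ratio for a: (143/6)/(14/3) = 143/28.
z changes by −(z-row coeff of a)·ratio = −(-28/3)·(143/28) = 143/3.
New z = 119/6 + (143/3) = 135/2.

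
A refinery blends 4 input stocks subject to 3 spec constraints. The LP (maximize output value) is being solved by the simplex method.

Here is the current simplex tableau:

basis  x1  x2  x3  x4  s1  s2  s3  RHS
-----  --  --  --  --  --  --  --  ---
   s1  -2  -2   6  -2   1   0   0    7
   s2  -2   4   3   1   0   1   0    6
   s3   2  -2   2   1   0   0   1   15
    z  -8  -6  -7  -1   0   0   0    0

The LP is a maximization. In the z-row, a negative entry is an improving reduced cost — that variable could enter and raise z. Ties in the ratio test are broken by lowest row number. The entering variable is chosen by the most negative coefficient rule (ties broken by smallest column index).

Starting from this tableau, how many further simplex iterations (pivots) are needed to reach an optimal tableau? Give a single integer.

2

pivot: x1 in, s3 out → z = 60
pivot: x2 in, s2 out → z = 207
No improving column remains; optimal.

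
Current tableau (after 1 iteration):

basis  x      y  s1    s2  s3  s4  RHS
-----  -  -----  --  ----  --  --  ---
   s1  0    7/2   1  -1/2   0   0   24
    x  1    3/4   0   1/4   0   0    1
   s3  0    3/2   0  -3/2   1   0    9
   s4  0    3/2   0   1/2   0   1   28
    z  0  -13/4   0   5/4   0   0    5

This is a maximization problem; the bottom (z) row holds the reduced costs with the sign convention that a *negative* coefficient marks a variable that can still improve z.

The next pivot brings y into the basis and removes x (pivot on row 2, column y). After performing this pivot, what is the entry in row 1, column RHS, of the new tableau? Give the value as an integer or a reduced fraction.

Pivot element is row 2, column y: 3/4.
Normalize row 2: new (row 2, RHS) = 1/(3/4) = 4/3.
row 1 ← row 1 − (7/2)·(new row 2): 24 − (7/2)·(4/3) = 58/3.

58/3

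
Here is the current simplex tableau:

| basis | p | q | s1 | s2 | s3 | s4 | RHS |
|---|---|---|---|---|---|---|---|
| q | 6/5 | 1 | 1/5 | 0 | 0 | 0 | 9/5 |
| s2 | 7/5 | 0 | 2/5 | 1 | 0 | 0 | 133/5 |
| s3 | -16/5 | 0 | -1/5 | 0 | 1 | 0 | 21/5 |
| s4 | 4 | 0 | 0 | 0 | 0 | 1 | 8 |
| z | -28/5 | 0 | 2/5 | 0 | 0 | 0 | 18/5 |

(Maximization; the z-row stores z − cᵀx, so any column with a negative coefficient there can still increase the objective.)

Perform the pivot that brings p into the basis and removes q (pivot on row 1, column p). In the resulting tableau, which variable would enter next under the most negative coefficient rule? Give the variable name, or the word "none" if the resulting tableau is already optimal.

none

Pivot element 6/5. New z-row = old z-row − (-28/5)·(row 1/(6/5)).
Updated z-row coefficients: p: 0, q: 14/3, s1: 4/3, s2: 0, s3: 0, s4: 0.
No coefficient is strictly negative; the tableau after this pivot is optimal.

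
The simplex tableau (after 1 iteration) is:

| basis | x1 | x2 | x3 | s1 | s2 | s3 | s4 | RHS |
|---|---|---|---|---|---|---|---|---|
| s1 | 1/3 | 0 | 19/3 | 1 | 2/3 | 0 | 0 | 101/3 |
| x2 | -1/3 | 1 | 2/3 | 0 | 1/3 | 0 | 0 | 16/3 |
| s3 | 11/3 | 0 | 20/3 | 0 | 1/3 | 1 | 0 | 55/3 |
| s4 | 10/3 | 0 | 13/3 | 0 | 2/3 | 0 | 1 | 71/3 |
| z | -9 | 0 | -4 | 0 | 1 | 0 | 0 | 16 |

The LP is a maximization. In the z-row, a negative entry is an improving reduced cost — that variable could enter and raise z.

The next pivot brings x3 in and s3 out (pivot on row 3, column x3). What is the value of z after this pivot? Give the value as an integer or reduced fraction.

27

Minimum ratio for x3: (55/3)/(20/3) = 11/4.
z changes by −(z-row coeff of x3)·ratio = −(-4)·(11/4) = 11.
New z = 16 + 11 = 27.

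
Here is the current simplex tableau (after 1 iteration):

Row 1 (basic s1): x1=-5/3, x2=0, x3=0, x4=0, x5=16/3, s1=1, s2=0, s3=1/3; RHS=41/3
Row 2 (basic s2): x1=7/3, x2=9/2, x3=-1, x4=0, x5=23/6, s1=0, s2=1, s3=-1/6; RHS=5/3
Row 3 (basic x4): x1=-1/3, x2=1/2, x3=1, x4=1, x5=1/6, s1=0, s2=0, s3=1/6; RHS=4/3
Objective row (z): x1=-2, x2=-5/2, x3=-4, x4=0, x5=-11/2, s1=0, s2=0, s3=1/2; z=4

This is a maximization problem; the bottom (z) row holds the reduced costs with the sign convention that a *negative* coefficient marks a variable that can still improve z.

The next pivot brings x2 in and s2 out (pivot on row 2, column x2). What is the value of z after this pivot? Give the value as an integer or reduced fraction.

133/27

Minimum ratio for x2: (5/3)/(9/2) = 10/27.
z changes by −(z-row coeff of x2)·ratio = −(-5/2)·(10/27) = 25/27.
New z = 4 + (25/27) = 133/27.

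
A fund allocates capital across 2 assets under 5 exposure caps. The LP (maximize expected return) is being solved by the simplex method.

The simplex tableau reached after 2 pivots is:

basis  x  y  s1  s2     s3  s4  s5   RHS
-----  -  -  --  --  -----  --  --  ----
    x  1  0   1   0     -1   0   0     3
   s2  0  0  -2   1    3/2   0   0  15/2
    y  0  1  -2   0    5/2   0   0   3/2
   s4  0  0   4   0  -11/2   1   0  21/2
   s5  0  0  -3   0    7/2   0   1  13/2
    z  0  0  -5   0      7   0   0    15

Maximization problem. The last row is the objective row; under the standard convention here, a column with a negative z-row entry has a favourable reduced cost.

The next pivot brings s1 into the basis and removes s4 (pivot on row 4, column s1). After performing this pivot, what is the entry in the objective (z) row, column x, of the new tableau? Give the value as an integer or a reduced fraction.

Pivot element is row 4, column s1: 4.
Normalize row 4: new (row 4, x) = 0/4 = 0.
z-row ← z-row − (-5)·(new row 4): 0 − (-5)·0 = 0.

0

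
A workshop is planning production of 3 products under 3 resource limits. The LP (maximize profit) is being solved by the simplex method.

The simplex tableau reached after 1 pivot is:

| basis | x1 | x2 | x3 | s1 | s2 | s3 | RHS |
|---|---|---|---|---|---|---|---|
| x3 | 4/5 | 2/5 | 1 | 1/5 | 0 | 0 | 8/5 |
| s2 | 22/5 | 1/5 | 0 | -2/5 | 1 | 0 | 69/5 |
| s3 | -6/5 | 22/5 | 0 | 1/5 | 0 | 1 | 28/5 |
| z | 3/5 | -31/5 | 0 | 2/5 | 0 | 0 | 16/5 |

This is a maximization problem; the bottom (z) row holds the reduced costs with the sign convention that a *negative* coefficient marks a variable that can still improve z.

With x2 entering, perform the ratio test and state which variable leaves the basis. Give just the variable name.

s3

Ratios: row 1 (x3): (8/5)/(2/5) = 4; row 2 (s2): (69/5)/(1/5) = 69; row 3 (s3): (28/5)/(22/5) = 14/11.
Minimum ratio 14/11 is in the s3 row, so s3 leaves.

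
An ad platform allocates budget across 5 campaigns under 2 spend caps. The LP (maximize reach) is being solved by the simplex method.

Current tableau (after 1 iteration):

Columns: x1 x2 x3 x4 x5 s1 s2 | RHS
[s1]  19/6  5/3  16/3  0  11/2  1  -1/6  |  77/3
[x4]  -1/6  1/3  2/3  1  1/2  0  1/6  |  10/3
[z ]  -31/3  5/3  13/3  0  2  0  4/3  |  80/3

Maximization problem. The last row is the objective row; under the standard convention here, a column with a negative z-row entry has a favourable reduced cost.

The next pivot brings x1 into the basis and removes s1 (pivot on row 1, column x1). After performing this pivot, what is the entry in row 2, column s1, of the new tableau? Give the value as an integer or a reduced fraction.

1/19

Pivot element is row 1, column x1: 19/6.
Normalize row 1: new (row 1, s1) = 1/(19/6) = 6/19.
row 2 ← row 2 − (-1/6)·(new row 1): 0 − (-1/6)·(6/19) = 1/19.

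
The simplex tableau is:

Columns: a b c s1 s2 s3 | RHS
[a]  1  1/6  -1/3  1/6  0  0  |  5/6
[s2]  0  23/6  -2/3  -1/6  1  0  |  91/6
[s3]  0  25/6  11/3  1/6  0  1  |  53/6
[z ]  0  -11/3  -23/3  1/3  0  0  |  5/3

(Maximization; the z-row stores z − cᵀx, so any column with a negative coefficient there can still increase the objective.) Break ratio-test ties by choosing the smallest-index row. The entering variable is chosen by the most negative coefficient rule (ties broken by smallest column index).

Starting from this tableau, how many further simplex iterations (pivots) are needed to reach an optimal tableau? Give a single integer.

1

pivot: c in, s3 out → z = 443/22
No improving column remains; optimal.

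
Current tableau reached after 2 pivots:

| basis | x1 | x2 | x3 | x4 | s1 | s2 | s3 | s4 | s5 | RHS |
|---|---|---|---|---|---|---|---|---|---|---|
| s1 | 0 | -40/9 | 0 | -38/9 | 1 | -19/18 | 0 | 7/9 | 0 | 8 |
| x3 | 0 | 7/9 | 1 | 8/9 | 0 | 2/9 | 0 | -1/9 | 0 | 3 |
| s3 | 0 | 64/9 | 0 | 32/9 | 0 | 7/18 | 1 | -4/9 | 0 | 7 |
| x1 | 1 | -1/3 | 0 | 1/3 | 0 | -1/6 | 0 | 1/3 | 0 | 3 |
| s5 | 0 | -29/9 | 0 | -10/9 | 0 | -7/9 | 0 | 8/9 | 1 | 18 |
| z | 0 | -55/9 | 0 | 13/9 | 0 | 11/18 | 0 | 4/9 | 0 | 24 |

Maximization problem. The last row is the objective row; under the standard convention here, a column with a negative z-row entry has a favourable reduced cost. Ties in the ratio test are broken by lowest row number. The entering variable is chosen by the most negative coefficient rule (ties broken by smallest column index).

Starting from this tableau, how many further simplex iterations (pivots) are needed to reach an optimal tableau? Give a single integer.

1

pivot: x2 in, s3 out → z = 1921/64
No improving column remains; optimal.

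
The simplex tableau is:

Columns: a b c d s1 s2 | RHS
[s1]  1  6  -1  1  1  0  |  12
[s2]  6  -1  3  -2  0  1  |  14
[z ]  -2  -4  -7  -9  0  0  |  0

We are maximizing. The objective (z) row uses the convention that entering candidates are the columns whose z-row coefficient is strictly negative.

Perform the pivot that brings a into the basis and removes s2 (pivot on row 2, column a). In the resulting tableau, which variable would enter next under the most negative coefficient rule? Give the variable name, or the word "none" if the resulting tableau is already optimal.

Pivot element 6. New z-row = old z-row − (-2)·(row 2/6).
Updated z-row coefficients: a: 0, b: -13/3, c: -6, d: -29/3, s1: 0, s2: 1/3.
The most negative is -29/3 in column d, so d would enter next.

d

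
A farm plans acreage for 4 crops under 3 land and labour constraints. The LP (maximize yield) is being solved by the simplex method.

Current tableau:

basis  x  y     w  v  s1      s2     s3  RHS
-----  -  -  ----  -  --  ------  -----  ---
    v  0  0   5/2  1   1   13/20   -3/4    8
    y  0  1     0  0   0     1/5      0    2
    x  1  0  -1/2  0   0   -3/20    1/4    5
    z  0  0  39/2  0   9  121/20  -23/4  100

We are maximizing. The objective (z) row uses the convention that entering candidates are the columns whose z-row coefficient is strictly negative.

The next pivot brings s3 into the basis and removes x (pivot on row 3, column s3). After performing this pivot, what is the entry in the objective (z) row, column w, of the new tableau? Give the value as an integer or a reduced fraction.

8

Pivot element is row 3, column s3: 1/4.
Normalize row 3: new (row 3, w) = (-1/2)/(1/4) = -2.
z-row ← z-row − (-23/4)·(new row 3): 39/2 − (-23/4)·(-2) = 8.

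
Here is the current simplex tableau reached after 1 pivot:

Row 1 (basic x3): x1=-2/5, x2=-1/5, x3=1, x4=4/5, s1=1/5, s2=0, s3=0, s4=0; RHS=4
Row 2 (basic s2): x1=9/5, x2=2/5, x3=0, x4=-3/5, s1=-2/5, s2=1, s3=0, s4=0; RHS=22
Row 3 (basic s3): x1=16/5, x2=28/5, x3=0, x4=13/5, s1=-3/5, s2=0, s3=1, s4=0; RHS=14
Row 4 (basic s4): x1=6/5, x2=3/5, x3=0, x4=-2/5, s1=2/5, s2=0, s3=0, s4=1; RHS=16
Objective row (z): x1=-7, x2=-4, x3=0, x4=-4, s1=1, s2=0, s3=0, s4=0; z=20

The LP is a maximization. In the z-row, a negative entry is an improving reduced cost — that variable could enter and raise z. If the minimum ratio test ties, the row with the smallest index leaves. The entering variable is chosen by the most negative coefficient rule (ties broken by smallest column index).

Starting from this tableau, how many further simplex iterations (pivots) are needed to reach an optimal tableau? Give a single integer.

2

pivot: x1 in, s3 out → z = 405/8
pivot: s1 in, s4 out → z = 56
No improving column remains; optimal.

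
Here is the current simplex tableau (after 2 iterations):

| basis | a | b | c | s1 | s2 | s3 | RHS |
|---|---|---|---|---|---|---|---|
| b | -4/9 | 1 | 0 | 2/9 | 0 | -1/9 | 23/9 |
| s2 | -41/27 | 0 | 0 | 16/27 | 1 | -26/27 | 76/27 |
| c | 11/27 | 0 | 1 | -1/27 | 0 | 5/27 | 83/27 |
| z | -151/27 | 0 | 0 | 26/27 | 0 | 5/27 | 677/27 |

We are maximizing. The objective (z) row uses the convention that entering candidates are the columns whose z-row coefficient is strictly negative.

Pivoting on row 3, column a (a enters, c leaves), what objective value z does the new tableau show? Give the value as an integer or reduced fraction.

Minimum ratio for a: (83/27)/(11/27) = 83/11.
z changes by −(z-row coeff of a)·ratio = −(-151/27)·(83/11) = 12533/297.
New z = 677/27 + (12533/297) = 740/11.

740/11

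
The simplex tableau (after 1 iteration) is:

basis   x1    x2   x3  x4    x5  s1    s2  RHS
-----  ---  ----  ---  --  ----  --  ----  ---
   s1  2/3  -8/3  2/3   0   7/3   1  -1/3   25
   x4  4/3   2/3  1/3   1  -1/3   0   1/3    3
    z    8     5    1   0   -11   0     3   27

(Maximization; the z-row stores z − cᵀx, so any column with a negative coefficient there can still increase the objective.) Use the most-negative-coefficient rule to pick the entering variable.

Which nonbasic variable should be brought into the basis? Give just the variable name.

Objective-row coefficients: x1: 8, x2: 5, x3: 1, x4: 0, x5: -11, s1: 0, s2: 3.
The most negative is -11 in column x5, so x5 enters.

x5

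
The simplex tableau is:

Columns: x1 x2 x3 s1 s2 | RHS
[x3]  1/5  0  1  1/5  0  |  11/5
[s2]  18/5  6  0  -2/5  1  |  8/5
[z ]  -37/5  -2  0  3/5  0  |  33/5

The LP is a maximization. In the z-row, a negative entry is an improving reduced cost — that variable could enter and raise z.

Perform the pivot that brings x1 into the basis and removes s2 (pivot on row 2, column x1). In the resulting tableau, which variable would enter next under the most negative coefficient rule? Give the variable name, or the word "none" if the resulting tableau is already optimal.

s1

Pivot element 18/5. New z-row = old z-row − (-37/5)·(row 2/(18/5)).
Updated z-row coefficients: x1: 0, x2: 31/3, x3: 0, s1: -2/9, s2: 37/18.
The most negative is -2/9 in column s1, so s1 would enter next.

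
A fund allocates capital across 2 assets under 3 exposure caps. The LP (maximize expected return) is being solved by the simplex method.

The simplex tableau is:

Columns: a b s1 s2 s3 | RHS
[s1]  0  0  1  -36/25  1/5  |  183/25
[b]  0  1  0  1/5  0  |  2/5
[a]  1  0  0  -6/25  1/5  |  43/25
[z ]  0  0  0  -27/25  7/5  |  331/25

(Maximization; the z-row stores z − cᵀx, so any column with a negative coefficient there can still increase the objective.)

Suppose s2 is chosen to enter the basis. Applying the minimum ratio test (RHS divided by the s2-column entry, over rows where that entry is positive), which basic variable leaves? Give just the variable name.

b

Ratios: row 1 (s1): entry -36/25 ≤ 0, skip; row 2 (b): (2/5)/(1/5) = 2; row 3 (a): entry -6/25 ≤ 0, skip.
Minimum ratio 2 is in the b row, so b leaves.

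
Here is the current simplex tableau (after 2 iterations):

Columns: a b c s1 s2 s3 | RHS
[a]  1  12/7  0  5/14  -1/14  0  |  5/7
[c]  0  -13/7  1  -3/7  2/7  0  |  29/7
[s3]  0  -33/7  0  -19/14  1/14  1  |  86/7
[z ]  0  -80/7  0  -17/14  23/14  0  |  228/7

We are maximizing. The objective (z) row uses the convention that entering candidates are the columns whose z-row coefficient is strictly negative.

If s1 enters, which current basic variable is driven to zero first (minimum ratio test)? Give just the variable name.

a

Ratios: row 1 (a): (5/7)/(5/14) = 2; row 2 (c): entry -3/7 ≤ 0, skip; row 3 (s3): entry -19/14 ≤ 0, skip.
Minimum ratio 2 is in the a row, so a leaves.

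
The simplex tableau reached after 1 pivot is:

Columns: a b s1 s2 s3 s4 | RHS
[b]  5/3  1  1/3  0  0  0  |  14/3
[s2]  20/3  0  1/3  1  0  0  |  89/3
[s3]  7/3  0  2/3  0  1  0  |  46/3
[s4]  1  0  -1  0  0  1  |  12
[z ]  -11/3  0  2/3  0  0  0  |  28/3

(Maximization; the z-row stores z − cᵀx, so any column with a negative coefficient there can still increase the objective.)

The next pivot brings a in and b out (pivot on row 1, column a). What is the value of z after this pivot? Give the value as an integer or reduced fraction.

Minimum ratio for a: (14/3)/(5/3) = 14/5.
z changes by −(z-row coeff of a)·ratio = −(-11/3)·(14/5) = 154/15.
New z = 28/3 + (154/15) = 98/5.

98/5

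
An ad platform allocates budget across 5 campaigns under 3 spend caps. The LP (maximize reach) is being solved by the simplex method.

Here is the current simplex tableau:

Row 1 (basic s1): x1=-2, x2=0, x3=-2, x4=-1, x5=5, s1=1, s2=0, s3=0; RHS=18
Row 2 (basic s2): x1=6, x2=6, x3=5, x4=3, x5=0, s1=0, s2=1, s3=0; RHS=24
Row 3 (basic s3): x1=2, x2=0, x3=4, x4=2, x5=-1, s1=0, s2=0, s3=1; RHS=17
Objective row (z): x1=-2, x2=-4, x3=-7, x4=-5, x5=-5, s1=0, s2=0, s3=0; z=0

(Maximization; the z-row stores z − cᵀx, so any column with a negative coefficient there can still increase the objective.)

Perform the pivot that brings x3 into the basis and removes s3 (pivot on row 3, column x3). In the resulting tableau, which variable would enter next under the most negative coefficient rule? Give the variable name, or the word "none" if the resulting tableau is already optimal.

x5

Pivot element 4. New z-row = old z-row − (-7)·(row 3/4).
Updated z-row coefficients: x1: 3/2, x2: -4, x3: 0, x4: -3/2, x5: -27/4, s1: 0, s2: 0, s3: 7/4.
The most negative is -27/4 in column x5, so x5 would enter next.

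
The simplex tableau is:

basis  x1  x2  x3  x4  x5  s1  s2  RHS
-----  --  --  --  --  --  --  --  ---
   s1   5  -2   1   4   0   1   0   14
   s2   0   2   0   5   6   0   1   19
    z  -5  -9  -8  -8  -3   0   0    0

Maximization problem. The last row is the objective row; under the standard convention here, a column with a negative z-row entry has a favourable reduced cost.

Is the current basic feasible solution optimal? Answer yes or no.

Column x1 has objective-row coefficient -5, which is negative; an improving pivot exists, so not yet optimal.

no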